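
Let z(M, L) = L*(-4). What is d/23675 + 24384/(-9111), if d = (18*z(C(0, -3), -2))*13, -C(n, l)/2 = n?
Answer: -186745136/71900975 ≈ -2.5973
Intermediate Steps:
C(n, l) = -2*n
z(M, L) = -4*L
d = 1872 (d = (18*(-4*(-2)))*13 = (18*8)*13 = 144*13 = 1872)
d/23675 + 24384/(-9111) = 1872/23675 + 24384/(-9111) = 1872*(1/23675) + 24384*(-1/9111) = 1872/23675 - 8128/3037 = -186745136/71900975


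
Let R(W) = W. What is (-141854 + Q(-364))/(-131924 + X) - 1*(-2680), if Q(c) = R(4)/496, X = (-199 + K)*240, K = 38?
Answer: 56699418375/21149936 ≈ 2680.8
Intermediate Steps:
X = -38640 (X = (-199 + 38)*240 = -161*240 = -38640)
Q(c) = 1/124 (Q(c) = 4/496 = 4*(1/496) = 1/124)
(-141854 + Q(-364))/(-131924 + X) - 1*(-2680) = (-141854 + 1/124)/(-131924 - 38640) - 1*(-2680) = -17589895/124/(-170564) + 2680 = -17589895/124*(-1/170564) + 2680 = 17589895/21149936 + 2680 = 56699418375/21149936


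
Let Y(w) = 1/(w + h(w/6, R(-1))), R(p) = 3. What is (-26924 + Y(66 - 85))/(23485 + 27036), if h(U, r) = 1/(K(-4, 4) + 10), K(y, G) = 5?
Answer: -7646431/14347964 ≈ -0.53293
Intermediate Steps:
h(U, r) = 1/15 (h(U, r) = 1/(5 + 10) = 1/15)
Y(w) = 1/(1/15 + w) (Y(w) = 1/(w + 1/15) = 1/(1/15 + w))
(-26924 + Y(66 - 85))/(23485 + 27036) = (-26924 + 15/(1 + 15*(66 - 85)))/(23485 + 27036) = (-26924 + 15/(1 + 15*(-19)))/50521 = (-26924 + 15/(1 - 285))*(1/50521) = (-26924 + 15/(-284))*(1/50521) = (-26924 + 15*(-1/284))*(1/50521) = (-26924 - 15/284)*(1/50521) = -7646431/284*1/50521 = -7646431/14347964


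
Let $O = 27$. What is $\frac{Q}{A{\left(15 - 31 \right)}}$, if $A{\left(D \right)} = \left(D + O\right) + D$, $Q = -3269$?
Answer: $\frac{3269}{5} \approx 653.8$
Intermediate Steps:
$A{\left(D \right)} = 27 + 2 D$ ($A{\left(D \right)} = \left(D + 27\right) + D = \left(27 + D\right) + D = 27 + 2 D$)
$\frac{Q}{A{\left(15 - 31 \right)}} = - \frac{3269}{27 + 2 \left(15 - 31\right)} = - \frac{3269}{27 + 2 \left(-16\right)} = - \frac{3269}{27 - 32} = - \frac{3269}{-5} = \left(-3269\right) \left(- \frac{1}{5}\right) = \frac{3269}{5}$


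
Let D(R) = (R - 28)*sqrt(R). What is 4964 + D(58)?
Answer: 4964 + 30*sqrt(58) ≈ 5192.5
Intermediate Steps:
D(R) = sqrt(R)*(-28 + R) (D(R) = (-28 + R)*sqrt(R) = sqrt(R)*(-28 + R))
4964 + D(58) = 4964 + sqrt(58)*(-28 + 58) = 4964 + sqrt(58)*30 = 4964 + 30*sqrt(58)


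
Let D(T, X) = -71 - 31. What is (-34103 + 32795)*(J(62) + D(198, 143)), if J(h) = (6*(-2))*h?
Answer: 1106568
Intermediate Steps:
J(h) = -12*h
D(T, X) = -102
(-34103 + 32795)*(J(62) + D(198, 143)) = (-34103 + 32795)*(-12*62 - 102) = -1308*(-744 - 102) = -1308*(-846) = 1106568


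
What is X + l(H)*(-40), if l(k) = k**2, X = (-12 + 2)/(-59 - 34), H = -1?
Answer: -3710/93 ≈ -39.892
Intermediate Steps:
X = 10/93 (X = -10/(-93) = -10*(-1/93) = 10/93 ≈ 0.10753)
X + l(H)*(-40) = 10/93 + (-1)**2*(-40) = 10/93 + 1*(-40) = 10/93 - 40 = -3710/93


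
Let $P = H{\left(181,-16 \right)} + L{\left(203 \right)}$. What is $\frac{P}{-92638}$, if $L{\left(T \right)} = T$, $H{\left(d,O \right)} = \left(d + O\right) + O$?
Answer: $- \frac{176}{46319} \approx -0.0037997$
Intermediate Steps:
$H{\left(d,O \right)} = d + 2 O$ ($H{\left(d,O \right)} = \left(O + d\right) + O = d + 2 O$)
$P = 352$ ($P = \left(181 + 2 \left(-16\right)\right) + 203 = \left(181 - 32\right) + 203 = 149 + 203 = 352$)
$\frac{P}{-92638} = \frac{352}{-92638} = 352 \left(- \frac{1}{92638}\right) = - \frac{176}{46319}$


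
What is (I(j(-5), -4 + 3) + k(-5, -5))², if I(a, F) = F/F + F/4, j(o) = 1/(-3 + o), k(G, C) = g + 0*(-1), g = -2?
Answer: 25/16 ≈ 1.5625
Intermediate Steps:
k(G, C) = -2 (k(G, C) = -2 + 0*(-1) = -2 + 0 = -2)
I(a, F) = 1 + F/4 (I(a, F) = 1 + F*(¼) = 1 + F/4)
(I(j(-5), -4 + 3) + k(-5, -5))² = ((1 + (-4 + 3)/4) - 2)² = ((1 + (¼)*(-1)) - 2)² = ((1 - ¼) - 2)² = (¾ - 2)² = (-5/4)² = 25/16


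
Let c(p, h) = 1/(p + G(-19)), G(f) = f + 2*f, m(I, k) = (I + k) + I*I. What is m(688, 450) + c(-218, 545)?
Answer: 130482549/275 ≈ 4.7448e+5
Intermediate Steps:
m(I, k) = I + k + I² (m(I, k) = (I + k) + I² = I + k + I²)
G(f) = 3*f
c(p, h) = 1/(-57 + p) (c(p, h) = 1/(p + 3*(-19)) = 1/(p - 57) = 1/(-57 + p))
m(688, 450) + c(-218, 545) = (688 + 450 + 688²) + 1/(-57 - 218) = (688 + 450 + 473344) + 1/(-275) = 474482 - 1/275 = 130482549/275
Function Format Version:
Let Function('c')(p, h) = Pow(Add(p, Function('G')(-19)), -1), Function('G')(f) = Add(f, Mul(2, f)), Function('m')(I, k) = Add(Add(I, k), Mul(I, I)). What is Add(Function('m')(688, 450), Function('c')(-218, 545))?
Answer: Rational(130482549, 275) ≈ 4.7448e+5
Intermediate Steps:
Function('m')(I, k) = Add(I, k, Pow(I, 2)) (Function('m')(I, k) = Add(Add(I, k), Pow(I, 2)) = Add(I, k, Pow(I, 2)))
Function('G')(f) = Mul(3, f)
Function('c')(p, h) = Pow(Add(-57, p), -1) (Function('c')(p, h) = Pow(Add(p, Mul(3, -19)), -1) = Pow(Add(p, -57), -1) = Pow(Add(-57, p), -1))
Add(Function('m')(688, 450), Function('c')(-218, 545)) = Add(Add(688, 450, Pow(688, 2)), Pow(Add(-57, -218), -1)) = Add(Add(688, 450, 473344), Pow(-275, -1)) = Add(474482, Rational(-1, 275)) = Rational(130482549, 275)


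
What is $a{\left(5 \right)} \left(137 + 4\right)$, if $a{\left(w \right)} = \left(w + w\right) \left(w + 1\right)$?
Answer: $8460$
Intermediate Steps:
$a{\left(w \right)} = 2 w \left(1 + w\right)$
$a{\left(5 \right)} \left(137 + 4\right) = 2 \cdot 5 \left(1 + 5\right) \left(137 + 4\right) = 2 \cdot 5 \cdot 6 \cdot 141 = 60 \cdot 141 = 8460$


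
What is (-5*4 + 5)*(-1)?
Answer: 15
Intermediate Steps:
(-5*4 + 5)*(-1) = (-20 + 5)*(-1) = -15*(-1) = 15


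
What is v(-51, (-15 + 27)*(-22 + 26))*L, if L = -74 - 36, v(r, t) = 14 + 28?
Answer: -4620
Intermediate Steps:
v(r, t) = 42
L = -110
v(-51, (-15 + 27)*(-22 + 26))*L = 42*(-110) = -4620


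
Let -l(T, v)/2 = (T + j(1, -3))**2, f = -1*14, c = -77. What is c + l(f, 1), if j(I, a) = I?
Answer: -415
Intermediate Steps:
f = -14
l(T, v) = -2*(1 + T)**2 (l(T, v) = -2*(T + 1)**2 = -2*(1 + T)**2)
c + l(f, 1) = -77 - 2*(1 - 14)**2 = -77 - 2*(-13)**2 = -77 - 2*169 = -77 - 338 = -415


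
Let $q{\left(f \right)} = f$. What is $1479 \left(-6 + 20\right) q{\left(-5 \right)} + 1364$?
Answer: $-102166$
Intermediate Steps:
$1479 \left(-6 + 20\right) q{\left(-5 \right)} + 1364 = 1479 \left(-6 + 20\right) \left(-5\right) + 1364 = 1479 \cdot 14 \left(-5\right) + 1364 = 1479 \left(-70\right) + 1364 = -103530 + 1364 = -102166$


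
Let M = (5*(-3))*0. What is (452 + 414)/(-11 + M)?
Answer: -866/11 ≈ -78.727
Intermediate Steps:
M = 0 (M = -15*0 = 0)
(452 + 414)/(-11 + M) = (452 + 414)/(-11 + 0) = 866/(-11) = 866*(-1/11) = -866/11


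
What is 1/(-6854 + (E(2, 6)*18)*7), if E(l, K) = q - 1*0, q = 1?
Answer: -1/6728 ≈ -0.00014863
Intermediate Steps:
E(l, K) = 1 (E(l, K) = 1 - 1*0 = 1 + 0 = 1)
1/(-6854 + (E(2, 6)*18)*7) = 1/(-6854 + (1*18)*7) = 1/(-6854 + 18*7) = 1/(-6854 + 126) = 1/(-6728) = -1/6728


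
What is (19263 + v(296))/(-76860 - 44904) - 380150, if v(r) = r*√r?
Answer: -15429534621/40588 - 148*√74/30441 ≈ -3.8015e+5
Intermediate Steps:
v(r) = r^(3/2)
(19263 + v(296))/(-76860 - 44904) - 380150 = (19263 + 296^(3/2))/(-76860 - 44904) - 380150 = (19263 + 592*√74)/(-121764) - 380150 = (19263 + 592*√74)*(-1/121764) - 380150 = (-6421/40588 - 148*√74/30441) - 380150 = -15429534621/40588 - 148*√74/30441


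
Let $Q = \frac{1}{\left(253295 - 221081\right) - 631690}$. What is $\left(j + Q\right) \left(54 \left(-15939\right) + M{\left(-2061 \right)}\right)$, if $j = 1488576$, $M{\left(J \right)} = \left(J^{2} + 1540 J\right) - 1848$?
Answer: $\frac{188491705670986725}{599476} \approx 3.1443 \cdot 10^{11}$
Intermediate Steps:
$M{\left(J \right)} = -1848 + J^{2} + 1540 J$
$Q = - \frac{1}{599476}$ ($Q = \frac{1}{\left(253295 - 221081\right) - 631690} = \frac{1}{32214 - 631690} = \frac{1}{-599476} = - \frac{1}{599476} \approx -1.6681 \cdot 10^{-6}$)
$\left(j + Q\right) \left(54 \left(-15939\right) + M{\left(-2061 \right)}\right) = \left(1488576 - \frac{1}{599476}\right) \left(54 \left(-15939\right) + \left(-1848 + \left(-2061\right)^{2} + 1540 \left(-2061\right)\right)\right) = \frac{892365586175 \left(-860706 - -1071933\right)}{599476} = \frac{892365586175 \left(-860706 + 1071933\right)}{599476} = \frac{892365586175}{599476} \cdot 211227 = \frac{188491705670986725}{599476}$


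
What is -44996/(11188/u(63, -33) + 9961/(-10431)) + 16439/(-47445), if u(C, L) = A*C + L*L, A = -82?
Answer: 2017465567695737/165860366025 ≈ 12164.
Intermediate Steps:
u(C, L) = L² - 82*C (u(C, L) = -82*C + L*L = -82*C + L² = L² - 82*C)
-44996/(11188/u(63, -33) + 9961/(-10431)) + 16439/(-47445) = -44996/(11188/((-33)² - 82*63) + 9961/(-10431)) + 16439/(-47445) = -44996/(11188/(1089 - 5166) + 9961*(-1/10431)) + 16439*(-1/47445) = -44996/(11188/(-4077) - 9961/10431) - 16439/47445 = -44996/(11188*(-1/4077) - 9961/10431) - 16439/47445 = -44996/(-11188/4077 - 9961/10431) - 16439/47445 = -44996/(-17479225/4725243) - 16439/47445 = -44996*(-4725243/17479225) - 16439/47445 = 212617034028/17479225 - 16439/47445 = 2017465567695737/165860366025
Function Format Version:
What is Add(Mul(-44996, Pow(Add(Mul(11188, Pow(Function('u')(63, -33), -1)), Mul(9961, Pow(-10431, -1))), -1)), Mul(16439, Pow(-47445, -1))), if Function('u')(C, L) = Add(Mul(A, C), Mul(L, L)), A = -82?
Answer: Rational(2017465567695737, 165860366025) ≈ 12164.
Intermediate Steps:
Function('u')(C, L) = Add(Pow(L, 2), Mul(-82, C)) (Function('u')(C, L) = Add(Mul(-82, C), Mul(L, L)) = Add(Mul(-82, C), Pow(L, 2)) = Add(Pow(L, 2), Mul(-82, C)))
Add(Mul(-44996, Pow(Add(Mul(11188, Pow(Function('u')(63, -33), -1)), Mul(9961, Pow(-10431, -1))), -1)), Mul(16439, Pow(-47445, -1))) = Add(Mul(-44996, Pow(Add(Mul(11188, Pow(Add(Pow(-33, 2), Mul(-82, 63)), -1)), Mul(9961, Pow(-10431, -1))), -1)), Mul(16439, Pow(-47445, -1))) = Add(Mul(-44996, Pow(Add(Mul(11188, Pow(Add(1089, -5166), -1)), Mul(9961, Rational(-1, 10431))), -1)), Mul(16439, Rational(-1, 47445))) = Add(Mul(-44996, Pow(Add(Mul(11188, Pow(-4077, -1)), Rational(-9961, 10431)), -1)), Rational(-16439, 47445)) = Add(Mul(-44996, Pow(Add(Mul(11188, Rational(-1, 4077)), Rational(-9961, 10431)), -1)), Rational(-16439, 47445)) = Add(Mul(-44996, Pow(Add(Rational(-11188, 4077), Rational(-9961, 10431)), -1)), Rational(-16439, 47445)) = Add(Mul(-44996, Pow(Rational(-17479225, 4725243), -1)), Rational(-16439, 47445)) = Add(Mul(-44996, Rational(-4725243, 17479225)), Rational(-16439, 47445)) = Add(Rational(212617034028, 17479225), Rational(-16439, 47445)) = Rational(2017465567695737, 165860366025)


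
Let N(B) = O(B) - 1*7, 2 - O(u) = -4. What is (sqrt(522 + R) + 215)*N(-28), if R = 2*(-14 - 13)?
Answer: -215 - 6*sqrt(13) ≈ -236.63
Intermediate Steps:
O(u) = 6 (O(u) = 2 - 1*(-4) = 2 + 4 = 6)
R = -54 (R = 2*(-27) = -54)
N(B) = -1 (N(B) = 6 - 1*7 = 6 - 7 = -1)
(sqrt(522 + R) + 215)*N(-28) = (sqrt(522 - 54) + 215)*(-1) = (sqrt(468) + 215)*(-1) = (6*sqrt(13) + 215)*(-1) = (215 + 6*sqrt(13))*(-1) = -215 - 6*sqrt(13)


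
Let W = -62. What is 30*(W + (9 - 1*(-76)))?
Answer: 690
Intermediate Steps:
30*(W + (9 - 1*(-76))) = 30*(-62 + (9 - 1*(-76))) = 30*(-62 + (9 + 76)) = 30*(-62 + 85) = 30*23 = 690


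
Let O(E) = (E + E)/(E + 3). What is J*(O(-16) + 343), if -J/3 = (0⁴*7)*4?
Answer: 0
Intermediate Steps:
O(E) = 2*E/(3 + E) (O(E) = (2*E)/(3 + E) = 2*E/(3 + E))
J = 0 (J = -3*0⁴*7*4 = -3*0*7*4 = -0*4 = -3*0 = 0)
J*(O(-16) + 343) = 0*(2*(-16)/(3 - 16) + 343) = 0*(2*(-16)/(-13) + 343) = 0*(2*(-16)*(-1/13) + 343) = 0*(32/13 + 343) = 0*(4491/13) = 0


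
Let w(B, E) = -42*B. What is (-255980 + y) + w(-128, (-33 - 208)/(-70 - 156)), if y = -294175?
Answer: -544779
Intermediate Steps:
(-255980 + y) + w(-128, (-33 - 208)/(-70 - 156)) = (-255980 - 294175) - 42*(-128) = -550155 + 5376 = -544779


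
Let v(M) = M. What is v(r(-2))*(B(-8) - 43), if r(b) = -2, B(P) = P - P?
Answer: 86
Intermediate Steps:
B(P) = 0
v(r(-2))*(B(-8) - 43) = -2*(0 - 43) = -2*(-43) = 86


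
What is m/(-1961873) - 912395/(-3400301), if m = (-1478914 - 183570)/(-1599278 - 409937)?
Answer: 3596495457436411841/13403390332185568195 ≈ 0.26833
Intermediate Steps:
m = 1662484/2009215 (m = -1662484/(-2009215) = -1662484*(-1/2009215) = 1662484/2009215 ≈ 0.82743)
m/(-1961873) - 912395/(-3400301) = (1662484/2009215)/(-1961873) - 912395/(-3400301) = (1662484/2009215)*(-1/1961873) - 912395*(-1/3400301) = -1662484/3941824659695 + 912395/3400301 = 3596495457436411841/13403390332185568195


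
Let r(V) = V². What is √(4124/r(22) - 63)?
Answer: 8*I*√103/11 ≈ 7.381*I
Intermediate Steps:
√(4124/r(22) - 63) = √(4124/(22²) - 63) = √(4124/484 - 63) = √(4124*(1/484) - 63) = √(1031/121 - 63) = √(-6592/121) = 8*I*√103/11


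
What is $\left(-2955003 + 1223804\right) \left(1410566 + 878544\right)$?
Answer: $-3962904942890$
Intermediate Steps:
$\left(-2955003 + 1223804\right) \left(1410566 + 878544\right) = \left(-1731199\right) 2289110 = -3962904942890$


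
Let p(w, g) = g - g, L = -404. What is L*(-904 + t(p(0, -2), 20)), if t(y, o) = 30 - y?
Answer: 353096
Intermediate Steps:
p(w, g) = 0
L*(-904 + t(p(0, -2), 20)) = -404*(-904 + (30 - 1*0)) = -404*(-904 + (30 + 0)) = -404*(-904 + 30) = -404*(-874) = 353096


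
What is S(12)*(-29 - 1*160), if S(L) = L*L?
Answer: -27216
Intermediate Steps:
S(L) = L²
S(12)*(-29 - 1*160) = 12²*(-29 - 1*160) = 144*(-29 - 160) = 144*(-189) = -27216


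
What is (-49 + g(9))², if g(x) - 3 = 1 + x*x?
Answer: 1296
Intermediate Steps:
g(x) = 4 + x² (g(x) = 3 + (1 + x*x) = 3 + (1 + x²) = 4 + x²)
(-49 + g(9))² = (-49 + (4 + 9²))² = (-49 + (4 + 81))² = (-49 + 85)² = 36² = 1296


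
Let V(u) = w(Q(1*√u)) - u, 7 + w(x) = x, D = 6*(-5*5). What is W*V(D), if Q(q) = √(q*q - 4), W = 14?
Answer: 2002 + 14*I*√154 ≈ 2002.0 + 173.74*I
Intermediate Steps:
Q(q) = √(-4 + q²) (Q(q) = √(q² - 4) = √(-4 + q²))
D = -150 (D = 6*(-25) = -150)
w(x) = -7 + x
V(u) = -7 + √(-4 + u) - u (V(u) = (-7 + √(-4 + (1*√u)²)) - u = (-7 + √(-4 + (√u)²)) - u = (-7 + √(-4 + u)) - u = -7 + √(-4 + u) - u)
W*V(D) = 14*(-7 + √(-4 - 150) - 1*(-150)) = 14*(-7 + √(-154) + 150) = 14*(-7 + I*√154 + 150) = 14*(143 + I*√154) = 2002 + 14*I*√154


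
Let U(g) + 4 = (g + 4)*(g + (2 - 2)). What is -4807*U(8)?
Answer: -442244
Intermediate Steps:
U(g) = -4 + g*(4 + g) (U(g) = -4 + (g + 4)*(g + (2 - 2)) = -4 + (4 + g)*(g + 0) = -4 + (4 + g)*g = -4 + g*(4 + g))
-4807*U(8) = -4807*(-4 + 8**2 + 4*8) = -4807*(-4 + 64 + 32) = -4807*92 = -442244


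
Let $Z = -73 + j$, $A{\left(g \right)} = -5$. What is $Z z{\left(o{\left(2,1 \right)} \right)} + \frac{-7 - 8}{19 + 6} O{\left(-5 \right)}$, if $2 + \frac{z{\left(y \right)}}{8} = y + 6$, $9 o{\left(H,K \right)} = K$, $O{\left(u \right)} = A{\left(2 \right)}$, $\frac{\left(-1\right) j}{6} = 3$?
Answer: $- \frac{26909}{9} \approx -2989.9$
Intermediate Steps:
$j = -18$ ($j = \left(-6\right) 3 = -18$)
$O{\left(u \right)} = -5$
$o{\left(H,K \right)} = \frac{K}{9}$
$Z = -91$ ($Z = -73 - 18 = -91$)
$z{\left(y \right)} = 32 + 8 y$ ($z{\left(y \right)} = -16 + 8 \left(y + 6\right) = -16 + 8 \left(6 + y\right) = -16 + \left(48 + 8 y\right) = 32 + 8 y$)
$Z z{\left(o{\left(2,1 \right)} \right)} + \frac{-7 - 8}{19 + 6} O{\left(-5 \right)} = - 91 \left(32 + 8 \cdot \frac{1}{9} \cdot 1\right) + \frac{-7 - 8}{19 + 6} \left(-5\right) = - 91 \left(32 + 8 \cdot \frac{1}{9}\right) + - \frac{15}{25} \left(-5\right) = - 91 \left(32 + \frac{8}{9}\right) + \left(-15\right) \frac{1}{25} \left(-5\right) = \left(-91\right) \frac{296}{9} - -3 = - \frac{26936}{9} + 3 = - \frac{26909}{9}$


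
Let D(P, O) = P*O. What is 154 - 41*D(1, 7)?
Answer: -133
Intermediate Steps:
D(P, O) = O*P
154 - 41*D(1, 7) = 154 - 287 = -133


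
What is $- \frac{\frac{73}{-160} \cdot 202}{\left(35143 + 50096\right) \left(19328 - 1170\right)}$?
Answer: $\frac{7373}{123821580960} \approx 5.9545 \cdot 10^{-8}$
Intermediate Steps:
$- \frac{\frac{73}{-160} \cdot 202}{\left(35143 + 50096\right) \left(19328 - 1170\right)} = - \frac{73 \left(- \frac{1}{160}\right) 202}{85239 \cdot 18158} = - \frac{\left(- \frac{73}{160}\right) 202}{1547769762} = - \frac{-7373}{80 \cdot 1547769762} = \left(-1\right) \left(- \frac{7373}{123821580960}\right) = \frac{7373}{123821580960}$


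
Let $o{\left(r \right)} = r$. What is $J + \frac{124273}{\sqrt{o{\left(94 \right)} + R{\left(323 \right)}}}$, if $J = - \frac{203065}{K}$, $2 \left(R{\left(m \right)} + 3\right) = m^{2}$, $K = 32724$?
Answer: $- \frac{203065}{32724} + \frac{124273 \sqrt{209022}}{104511} \approx 537.43$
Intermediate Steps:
$R{\left(m \right)} = -3 + \frac{m^{2}}{2}$
$J = - \frac{203065}{32724} \approx -6.2054$
$J + \frac{124273}{\sqrt{o{\left(94 \right)} + R{\left(323 \right)}}} = - \frac{203065}{32724} + \frac{124273}{\sqrt{94 - \left(3 - \frac{323^{2}}{2}\right)}} = - \frac{203065}{32724} + \frac{124273}{\sqrt{94 + \left(-3 + \frac{1}{2} \cdot 104329\right)}} = - \frac{203065}{32724} + \frac{124273}{\sqrt{94 + \left(-3 + \frac{104329}{2}\right)}} = - \frac{203065}{32724} + \frac{124273}{\sqrt{94 + \frac{104323}{2}}} = - \frac{203065}{32724} + \frac{124273}{\sqrt{\frac{104511}{2}}} = - \frac{203065}{32724} + \frac{124273}{\frac{1}{2} \sqrt{209022}} = - \frac{203065}{32724} + 124273 \frac{\sqrt{209022}}{104511} = - \frac{203065}{32724} + \frac{124273 \sqrt{209022}}{104511}$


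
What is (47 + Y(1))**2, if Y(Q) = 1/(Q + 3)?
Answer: 35721/16 ≈ 2232.6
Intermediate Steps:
Y(Q) = 1/(3 + Q)
(47 + Y(1))**2 = (47 + 1/(3 + 1))**2 = (47 + 1/4)**2 = (189/4)**2 = 35721/16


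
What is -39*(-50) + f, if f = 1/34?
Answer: 66301/34 ≈ 1950.0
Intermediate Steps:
f = 1/34 ≈ 0.029412
-39*(-50) + f = -39*(-50) + 1/34 = 1950 + 1/34 = 66301/34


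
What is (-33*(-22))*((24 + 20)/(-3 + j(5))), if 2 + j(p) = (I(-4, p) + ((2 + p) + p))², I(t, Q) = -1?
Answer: 7986/29 ≈ 275.38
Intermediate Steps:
j(p) = -2 + (1 + 2*p)² (j(p) = -2 + (-1 + ((2 + p) + p))² = -2 + (-1 + (2 + 2*p))² = -2 + (1 + 2*p)²)
(-33*(-22))*((24 + 20)/(-3 + j(5))) = (-33*(-22))*((24 + 20)/(-3 + (-2 + (1 + 2*5)²))) = 726*(44/(-3 + (-2 + (1 + 10)²))) = 726*(44/(-3 + (-2 + 11²))) = 726*(44/(-3 + (-2 + 121))) = 726*(44/(-3 + 119)) = 726*(44/116) = 726*(44*(1/116)) = 726*(11/29) = 7986/29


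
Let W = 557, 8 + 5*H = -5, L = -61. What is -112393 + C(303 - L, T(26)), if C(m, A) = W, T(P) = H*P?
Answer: -111836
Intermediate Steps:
H = -13/5 (H = -8/5 + (⅕)*(-5) = -8/5 - 1 = -13/5 ≈ -2.6000)
T(P) = -13*P/5
C(m, A) = 557
-112393 + C(303 - L, T(26)) = -112393 + 557 = -111836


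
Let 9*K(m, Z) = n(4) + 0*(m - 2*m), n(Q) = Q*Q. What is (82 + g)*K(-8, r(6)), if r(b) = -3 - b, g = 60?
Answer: 2272/9 ≈ 252.44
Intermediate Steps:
n(Q) = Q**2
K(m, Z) = 16/9 (K(m, Z) = (4**2 + 0*(m - 2*m))/9 = (16 + 0*(-m))/9 = (16 + 0)/9 = (1/9)*16 = 16/9)
(82 + g)*K(-8, r(6)) = (82 + 60)*(16/9) = 142*(16/9) = 2272/9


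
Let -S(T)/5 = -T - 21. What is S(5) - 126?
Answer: 4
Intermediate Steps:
S(T) = 105 + 5*T (S(T) = -5*(-T - 21) = -5*(-21 - T) = 105 + 5*T)
S(5) - 126 = (105 + 5*5) - 126 = (105 + 25) - 126 = 130 - 126 = 4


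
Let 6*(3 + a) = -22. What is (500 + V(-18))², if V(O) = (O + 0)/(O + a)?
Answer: 343249729/1369 ≈ 2.5073e+5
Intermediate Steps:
a = -20/3 (a = -3 + (⅙)*(-22) = -3 - 11/3 = -20/3 ≈ -6.6667)
V(O) = O/(-20/3 + O) (V(O) = (O + 0)/(O - 20/3) = O/(-20/3 + O))
(500 + V(-18))² = (500 + 3*(-18)/(-20 + 3*(-18)))² = (500 + 3*(-18)/(-20 - 54))² = (500 + 3*(-18)/(-74))² = (500 + 3*(-18)*(-1/74))² = (500 + 27/37)² = (18527/37)² = 343249729/1369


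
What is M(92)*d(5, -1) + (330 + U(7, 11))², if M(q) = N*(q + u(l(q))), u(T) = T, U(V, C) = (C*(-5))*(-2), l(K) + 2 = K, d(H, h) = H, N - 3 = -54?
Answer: 147190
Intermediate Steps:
N = -51 (N = 3 - 54 = -51)
l(K) = -2 + K
U(V, C) = 10*C (U(V, C) = -5*C*(-2) = 10*C)
M(q) = 102 - 102*q (M(q) = -51*(q + (-2 + q)) = -51*(-2 + 2*q) = 102 - 102*q)
M(92)*d(5, -1) + (330 + U(7, 11))² = (102 - 102*92)*5 + (330 + 10*11)² = (102 - 9384)*5 + (330 + 110)² = -9282*5 + 440² = -46410 + 193600 = 147190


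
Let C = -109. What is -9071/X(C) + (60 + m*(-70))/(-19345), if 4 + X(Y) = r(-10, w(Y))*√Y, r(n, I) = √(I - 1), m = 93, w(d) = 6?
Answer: 141106486/2170509 + 9071*I*√545/561 ≈ 65.011 + 377.48*I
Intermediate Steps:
r(n, I) = √(-1 + I)
X(Y) = -4 + √5*√Y (X(Y) = -4 + √(-1 + 6)*√Y = -4 + √5*√Y)
-9071/X(C) + (60 + m*(-70))/(-19345) = -9071/(-4 + √5*√(-109)) + (60 + 93*(-70))/(-19345) = -9071/(-4 + √5*(I*√109)) + (60 - 6510)*(-1/19345) = -9071/(-4 + I*√545) - 6450*(-1/19345) = -9071/(-4 + I*√545) + 1290/3869 = 1290/3869 - 9071/(-4 + I*√545)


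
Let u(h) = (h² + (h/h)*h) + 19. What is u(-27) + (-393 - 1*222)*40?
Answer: -23879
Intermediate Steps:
u(h) = 19 + h + h² (u(h) = (h² + 1*h) + 19 = (h² + h) + 19 = (h + h²) + 19 = 19 + h + h²)
u(-27) + (-393 - 1*222)*40 = (19 - 27 + (-27)²) + (-393 - 1*222)*40 = (19 - 27 + 729) + (-393 - 222)*40 = 721 - 615*40 = 721 - 24600 = -23879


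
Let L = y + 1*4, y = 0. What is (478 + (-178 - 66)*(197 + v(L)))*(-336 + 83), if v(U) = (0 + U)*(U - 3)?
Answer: 12287198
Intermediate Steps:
L = 4 (L = 0 + 1*4 = 0 + 4 = 4)
v(U) = U*(-3 + U)
(478 + (-178 - 66)*(197 + v(L)))*(-336 + 83) = (478 + (-178 - 66)*(197 + 4*(-3 + 4)))*(-336 + 83) = (478 - 244*(197 + 4*1))*(-253) = (478 - 244*(197 + 4))*(-253) = (478 - 244*201)*(-253) = (478 - 49044)*(-253) = -48566*(-253) = 12287198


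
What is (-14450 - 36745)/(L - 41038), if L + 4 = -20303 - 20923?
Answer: 51195/82268 ≈ 0.62230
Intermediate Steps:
L = -41230 (L = -4 + (-20303 - 20923) = -4 - 41226 = -41230)
(-14450 - 36745)/(L - 41038) = (-14450 - 36745)/(-41230 - 41038) = -51195/(-82268) = -51195*(-1/82268) = 51195/82268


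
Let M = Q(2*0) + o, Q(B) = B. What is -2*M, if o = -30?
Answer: 60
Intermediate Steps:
M = -30 (M = 2*0 - 30 = 0 - 30 = -30)
-2*M = -2*(-30) = 60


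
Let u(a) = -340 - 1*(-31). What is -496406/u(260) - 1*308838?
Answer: -94934536/309 ≈ -3.0723e+5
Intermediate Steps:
u(a) = -309 (u(a) = -340 + 31 = -309)
-496406/u(260) - 1*308838 = -496406/(-309) - 1*308838 = -496406*(-1/309) - 308838 = 496406/309 - 308838 = -94934536/309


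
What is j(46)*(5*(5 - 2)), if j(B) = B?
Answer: 690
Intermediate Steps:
j(46)*(5*(5 - 2)) = 46*(5*(5 - 2)) = 46*(5*3) = 46*15 = 690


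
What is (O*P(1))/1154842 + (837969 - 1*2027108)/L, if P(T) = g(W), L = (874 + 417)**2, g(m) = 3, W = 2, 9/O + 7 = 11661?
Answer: -16004061276736465/22431074018910908 ≈ -0.71348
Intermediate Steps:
O = 9/11654 (O = 9/(-7 + 11661) = 9/11654 ≈ 0.00077227)
L = 1666681 (L = 1291**2 = 1666681)
P(T) = 3
(O*P(1))/1154842 + (837969 - 1*2027108)/L = ((9/11654)*3)/1154842 + (837969 - 1*2027108)/1666681 = (27/11654)*(1/1154842) + (837969 - 2027108)*(1/1666681) = 27/13458528668 - 1189139*1/1666681 = 27/13458528668 - 1189139/1666681 = -16004061276736465/22431074018910908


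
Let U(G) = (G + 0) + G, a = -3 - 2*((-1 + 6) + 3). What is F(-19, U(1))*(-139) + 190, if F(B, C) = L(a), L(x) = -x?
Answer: -2451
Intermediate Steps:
a = -19 (a = -3 - 2*(5 + 3) = -3 - 2*8 = -3 - 16 = -19)
U(G) = 2*G (U(G) = G + G = 2*G)
F(B, C) = 19 (F(B, C) = -1*(-19) = 19)
F(-19, U(1))*(-139) + 190 = 19*(-139) + 190 = -2641 + 190 = -2451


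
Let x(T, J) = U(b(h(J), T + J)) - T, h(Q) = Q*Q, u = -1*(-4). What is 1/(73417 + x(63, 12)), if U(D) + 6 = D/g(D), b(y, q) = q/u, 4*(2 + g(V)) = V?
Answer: 43/3154264 ≈ 1.3632e-5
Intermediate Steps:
g(V) = -2 + V/4
u = 4
h(Q) = Q**2
b(y, q) = q/4
U(D) = -6 + D/(-2 + D/4)
x(T, J) = -T + 2*(24 - J/4 - T/4)/(-8 + J/4 + T/4) (x(T, J) = 2*(24 - (T + J)/4)/(-8 + (T + J)/4) - T = 2*(24 - (J + T)/4)/(-8 + (J + T)/4) - T = 2*(24 - (J/4 + T/4))/(-8 + (J/4 + T/4)) - T = 2*(24 + (-J/4 - T/4))/(-8 + J/4 + T/4) - T = 2*(24 - J/4 - T/4)/(-8 + J/4 + T/4) - T = -T + 2*(24 - J/4 - T/4)/(-8 + J/4 + T/4))
1/(73417 + x(63, 12)) = 1/(73417 + (192 - 1*63**2 - 2*12 + 30*63 - 1*12*63)/(-32 + 12 + 63)) = 1/(73417 + (192 - 1*3969 - 24 + 1890 - 756)/43) = 1/(73417 + (192 - 3969 - 24 + 1890 - 756)/43) = 1/(73417 + (1/43)*(-2667)) = 1/(73417 - 2667/43) = 1/(3154264/43) = 43/3154264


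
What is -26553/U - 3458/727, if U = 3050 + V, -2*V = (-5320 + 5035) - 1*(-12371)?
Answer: 8954237/2175911 ≈ 4.1152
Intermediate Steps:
V = -6043 (V = -((-5320 + 5035) - 1*(-12371))/2 = -(-285 + 12371)/2 = -1/2*12086 = -6043)
U = -2993 (U = 3050 - 6043 = -2993)
-26553/U - 3458/727 = -26553/(-2993) - 3458/727 = -26553*(-1/2993) - 3458*1/727 = 26553/2993 - 3458/727 = 8954237/2175911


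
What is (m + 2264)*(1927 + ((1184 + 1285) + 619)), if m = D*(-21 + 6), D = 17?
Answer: 10075135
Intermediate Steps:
m = -255 (m = 17*(-21 + 6) = 17*(-15) = -255)
(m + 2264)*(1927 + ((1184 + 1285) + 619)) = (-255 + 2264)*(1927 + ((1184 + 1285) + 619)) = 2009*(1927 + (2469 + 619)) = 2009*(1927 + 3088) = 2009*5015 = 10075135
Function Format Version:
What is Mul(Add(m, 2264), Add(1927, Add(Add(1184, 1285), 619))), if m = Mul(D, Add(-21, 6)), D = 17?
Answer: 10075135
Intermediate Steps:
m = -255 (m = Mul(17, Add(-21, 6)) = Mul(17, -15) = -255)
Mul(Add(m, 2264), Add(1927, Add(Add(1184, 1285), 619))) = Mul(Add(-255, 2264), Add(1927, Add(Add(1184, 1285), 619))) = Mul(2009, Add(1927, Add(2469, 619))) = Mul(2009, Add(1927, 3088)) = Mul(2009, 5015) = 10075135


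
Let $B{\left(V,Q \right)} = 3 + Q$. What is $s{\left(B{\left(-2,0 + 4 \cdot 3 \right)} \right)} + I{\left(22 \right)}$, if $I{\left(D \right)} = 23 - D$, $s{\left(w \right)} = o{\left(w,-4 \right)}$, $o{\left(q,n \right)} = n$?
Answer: $-3$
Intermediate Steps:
$s{\left(w \right)} = -4$
$s{\left(B{\left(-2,0 + 4 \cdot 3 \right)} \right)} + I{\left(22 \right)} = -4 + \left(23 - 22\right) = -4 + 1 = -3$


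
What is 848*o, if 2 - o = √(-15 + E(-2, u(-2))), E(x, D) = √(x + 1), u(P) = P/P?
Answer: 1696 - 848*√(-15 + I) ≈ 1586.6 - 3286.1*I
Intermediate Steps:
u(P) = 1
E(x, D) = √(1 + x)
o = 2 - √(-15 + I) (o = 2 - √(-15 + √(1 - 2)) = 2 - √(-15 + √(-1)) = 2 - √(-15 + I) ≈ 1.871 - 3.8751*I)
848*o = 848*(2 - √(-15 + I)) = 1696 - 848*√(-15 + I)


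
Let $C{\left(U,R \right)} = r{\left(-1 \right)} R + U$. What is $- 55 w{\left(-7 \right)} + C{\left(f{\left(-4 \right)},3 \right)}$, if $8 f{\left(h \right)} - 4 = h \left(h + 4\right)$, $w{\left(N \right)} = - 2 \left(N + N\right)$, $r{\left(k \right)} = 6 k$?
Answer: $- \frac{3115}{2} \approx -1557.5$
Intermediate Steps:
$w{\left(N \right)} = - 4 N$ ($w{\left(N \right)} = - 2 \cdot 2 N = - 4 N$)
$f{\left(h \right)} = \frac{1}{2} + \frac{h \left(4 + h\right)}{8}$ ($f{\left(h \right)} = \frac{1}{2} + \frac{h \left(h + 4\right)}{8} = \frac{1}{2} + \frac{h \left(4 + h\right)}{8}$)
$C{\left(U,R \right)} = U - 6 R$ ($C{\left(U,R \right)} = 6 \left(-1\right) R + U = - 6 R + U = U - 6 R$)
$- 55 w{\left(-7 \right)} + C{\left(f{\left(-4 \right)},3 \right)} = - 55 \left(\left(-4\right) \left(-7\right)\right) + \left(\left(\frac{1}{2} + \frac{1}{2} \left(-4\right) + \frac{\left(-4\right)^{2}}{8}\right) - 18\right) = \left(-55\right) 28 + \left(\left(\frac{1}{2} - 2 + \frac{1}{8} \cdot 16\right) - 18\right) = -1540 + \left(\left(\frac{1}{2} - 2 + 2\right) - 18\right) = -1540 + \left(\frac{1}{2} - 18\right) = -1540 - \frac{35}{2} = - \frac{3115}{2}$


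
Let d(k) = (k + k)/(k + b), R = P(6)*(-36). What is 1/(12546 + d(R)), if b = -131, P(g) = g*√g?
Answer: 183185279/2298632803326 + 524*√6/383105467221 ≈ 7.9697e-5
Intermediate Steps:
P(g) = g^(3/2)
R = -216*√6 (R = 6^(3/2)*(-36) = (6*√6)*(-36) = -216*√6 ≈ -529.09)
d(k) = 2*k/(-131 + k) (d(k) = (k + k)/(k - 131) = (2*k)/(-131 + k) = 2*k/(-131 + k))
1/(12546 + d(R)) = 1/(12546 + 2*(-216*√6)/(-131 - 216*√6)) = 1/(12546 - 432*√6/(-131 - 216*√6))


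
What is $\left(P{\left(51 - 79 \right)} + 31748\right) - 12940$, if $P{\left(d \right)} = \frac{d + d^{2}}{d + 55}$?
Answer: $18836$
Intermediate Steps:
$P{\left(d \right)} = \frac{d + d^{2}}{55 + d}$
$\left(P{\left(51 - 79 \right)} + 31748\right) - 12940 = \left(\frac{\left(51 - 79\right) \left(1 + \left(51 - 79\right)\right)}{55 + \left(51 - 79\right)} + 31748\right) - 12940 = \left(- \frac{28 \left(1 - 28\right)}{55 - 28} + 31748\right) - 12940 = \left(\left(-28\right) \frac{1}{27} \left(-27\right) + 31748\right) - 12940 = \left(28 + 31748\right) - 12940 = 31776 - 12940 = 18836$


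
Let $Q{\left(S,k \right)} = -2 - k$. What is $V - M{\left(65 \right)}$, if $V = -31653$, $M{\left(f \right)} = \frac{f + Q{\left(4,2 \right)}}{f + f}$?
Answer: $- \frac{4114951}{130} \approx -31653.0$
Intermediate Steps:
$M{\left(f \right)} = \frac{-4 + f}{2 f}$ ($M{\left(f \right)} = \frac{f - 4}{f + f} = \frac{f - 4}{2 f} = \left(f - 4\right) \frac{1}{2 f} = \left(-4 + f\right) \frac{1}{2 f} = \frac{-4 + f}{2 f}$)
$V - M{\left(65 \right)} = -31653 - \frac{-4 + 65}{2 \cdot 65} = -31653 - \frac{1}{2} \cdot \frac{1}{65} \cdot 61 = -31653 - \frac{61}{130} = - \frac{4114951}{130}$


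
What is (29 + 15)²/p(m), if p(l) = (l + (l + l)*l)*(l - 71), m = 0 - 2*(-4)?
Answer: -242/1071 ≈ -0.22596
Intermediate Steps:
m = 8 (m = 0 + 8 = 8)
p(l) = (-71 + l)*(l + 2*l²) (p(l) = (l + (2*l)*l)*(-71 + l) = (l + 2*l²)*(-71 + l) = (-71 + l)*(l + 2*l²))
(29 + 15)²/p(m) = (29 + 15)²/((8*(-71 - 141*8 + 2*8²))) = 44²/((8*(-71 - 1128 + 2*64))) = 1936/((8*(-71 - 1128 + 128))) = 1936/((8*(-1071))) = 1936/(-8568) = 1936*(-1/8568) = -242/1071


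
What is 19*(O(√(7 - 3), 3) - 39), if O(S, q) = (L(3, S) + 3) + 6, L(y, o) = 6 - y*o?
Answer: -570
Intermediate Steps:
L(y, o) = 6 - o*y
O(S, q) = 15 - 3*S (O(S, q) = ((6 - 1*S*3) + 3) + 6 = ((6 - 3*S) + 3) + 6 = (9 - 3*S) + 6 = 15 - 3*S)
19*(O(√(7 - 3), 3) - 39) = 19*((15 - 3*√(7 - 3)) - 39) = 19*((15 - 3*√4) - 39) = 19*((15 - 3*2) - 39) = 19*((15 - 6) - 39) = 19*(9 - 39) = 19*(-30) = -570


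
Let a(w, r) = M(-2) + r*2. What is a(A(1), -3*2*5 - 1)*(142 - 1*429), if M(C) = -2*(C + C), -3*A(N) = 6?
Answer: 15498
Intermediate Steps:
A(N) = -2 (A(N) = -⅓*6 = -2)
M(C) = -4*C
a(w, r) = 8 + 2*r (a(w, r) = -4*(-2) + r*2 = 8 + 2*r)
a(A(1), -3*2*5 - 1)*(142 - 1*429) = (8 + 2*(-3*2*5 - 1))*(142 - 1*429) = (8 + 2*(-6*5 - 1))*(142 - 429) = (8 + 2*(-30 - 1))*(-287) = (8 + 2*(-31))*(-287) = (8 - 62)*(-287) = -54*(-287) = 15498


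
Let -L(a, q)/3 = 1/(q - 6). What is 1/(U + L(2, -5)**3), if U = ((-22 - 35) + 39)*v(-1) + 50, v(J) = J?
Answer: 1331/90535 ≈ 0.014702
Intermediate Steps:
L(a, q) = -3/(-6 + q) (L(a, q) = -3/(q - 6) = -3/(-6 + q))
U = 68 (U = ((-22 - 35) + 39)*(-1) + 50 = (-57 + 39)*(-1) + 50 = -18*(-1) + 50 = 18 + 50 = 68)
1/(U + L(2, -5)**3) = 1/(68 + (-3/(-6 - 5))**3) = 1/(68 + (-3/(-11))**3) = 1/(68 + (-3*(-1/11))**3) = 1/(68 + (3/11)**3) = 1/(68 + 27/1331) = 1/(90535/1331) = 1331/90535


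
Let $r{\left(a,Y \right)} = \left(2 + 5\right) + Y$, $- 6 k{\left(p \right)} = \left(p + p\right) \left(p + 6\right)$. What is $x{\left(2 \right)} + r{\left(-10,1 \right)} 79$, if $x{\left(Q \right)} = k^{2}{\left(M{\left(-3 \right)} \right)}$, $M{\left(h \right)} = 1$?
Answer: $\frac{5737}{9} \approx 637.44$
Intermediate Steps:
$k{\left(p \right)} = - \frac{p \left(6 + p\right)}{3}$ ($k{\left(p \right)} = - \frac{\left(p + p\right) \left(p + 6\right)}{6} = - \frac{2 p \left(6 + p\right)}{6} = - \frac{p \left(6 + p\right)}{3}$)
$r{\left(a,Y \right)} = 7 + Y$
$x{\left(Q \right)} = \frac{49}{9}$ ($x{\left(Q \right)} = \left(\left(- \frac{1}{3}\right) 1 \left(6 + 1\right)\right)^{2} = \left(\left(- \frac{1}{3}\right) 1 \cdot 7\right)^{2} = \left(- \frac{7}{3}\right)^{2} = \frac{49}{9}$)
$x{\left(2 \right)} + r{\left(-10,1 \right)} 79 = \frac{49}{9} + \left(7 + 1\right) 79 = \frac{49}{9} + 8 \cdot 79 = \frac{49}{9} + 632 = \frac{5737}{9}$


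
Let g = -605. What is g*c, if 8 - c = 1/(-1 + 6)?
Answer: -4719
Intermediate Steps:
c = 39/5 (c = 8 - 1/(-1 + 6) = 8 - 1/5 = 8 - 1*⅕ = 8 - ⅕ = 39/5 ≈ 7.8000)
g*c = -605*39/5 = -4719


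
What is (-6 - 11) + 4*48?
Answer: 175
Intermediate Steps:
(-6 - 11) + 4*48 = -17 + 192 = 175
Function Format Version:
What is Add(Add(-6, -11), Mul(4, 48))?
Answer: 175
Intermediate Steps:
Add(Add(-6, -11), Mul(4, 48)) = Add(-17, 192) = 175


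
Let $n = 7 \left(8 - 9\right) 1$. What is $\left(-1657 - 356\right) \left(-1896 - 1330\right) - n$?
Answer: $6493945$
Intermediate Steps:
$n = -7$ ($n = 7 \left(8 - 9\right) 1 = 7 \left(-1\right) 1 = \left(-7\right) 1 = -7$)
$\left(-1657 - 356\right) \left(-1896 - 1330\right) - n = \left(-1657 - 356\right) \left(-1896 - 1330\right) - -7 = \left(-2013\right) \left(-3226\right) + 7 = 6493938 + 7 = 6493945$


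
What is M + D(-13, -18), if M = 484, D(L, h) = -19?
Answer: 465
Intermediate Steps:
M + D(-13, -18) = 484 - 19 = 465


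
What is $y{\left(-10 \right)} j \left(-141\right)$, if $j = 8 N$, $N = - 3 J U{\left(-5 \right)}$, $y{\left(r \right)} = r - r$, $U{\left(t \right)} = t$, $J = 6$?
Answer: $0$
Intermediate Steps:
$y{\left(r \right)} = 0$
$N = 90$ ($N = \left(-3\right) 6 \left(-5\right) = \left(-18\right) \left(-5\right) = 90$)
$j = 720$ ($j = 8 \cdot 90 = 720$)
$y{\left(-10 \right)} j \left(-141\right) = 0 \cdot 720 \left(-141\right) = 0 \left(-141\right) = 0$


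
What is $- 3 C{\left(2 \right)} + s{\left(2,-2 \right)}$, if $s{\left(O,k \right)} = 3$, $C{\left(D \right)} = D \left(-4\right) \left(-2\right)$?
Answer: $-45$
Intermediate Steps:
$C{\left(D \right)} = 8 D$ ($C{\left(D \right)} = - 4 D \left(-2\right) = 8 D$)
$- 3 C{\left(2 \right)} + s{\left(2,-2 \right)} = - 3 \cdot 8 \cdot 2 + 3 = \left(-3\right) 16 + 3 = -48 + 3 = -45$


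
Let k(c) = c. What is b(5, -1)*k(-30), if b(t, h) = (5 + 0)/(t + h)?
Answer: -75/2 ≈ -37.500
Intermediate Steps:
b(t, h) = 5/(h + t)
b(5, -1)*k(-30) = (5/(-1 + 5))*(-30) = (5/4)*(-30) = -75/2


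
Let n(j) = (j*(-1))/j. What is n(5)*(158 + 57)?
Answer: -215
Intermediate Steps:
n(j) = -1 (n(j) = (-j)/j = -1)
n(5)*(158 + 57) = -(158 + 57) = -1*215 = -215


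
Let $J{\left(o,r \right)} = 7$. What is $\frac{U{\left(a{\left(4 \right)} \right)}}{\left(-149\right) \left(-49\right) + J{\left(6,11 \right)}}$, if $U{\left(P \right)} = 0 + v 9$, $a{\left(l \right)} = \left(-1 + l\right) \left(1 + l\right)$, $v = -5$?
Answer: $- \frac{5}{812} \approx -0.0061576$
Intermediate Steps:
$a{\left(l \right)} = \left(1 + l\right) \left(-1 + l\right)$
$U{\left(P \right)} = -45$ ($U{\left(P \right)} = 0 - 45 = -45$)
$\frac{U{\left(a{\left(4 \right)} \right)}}{\left(-149\right) \left(-49\right) + J{\left(6,11 \right)}} = - \frac{45}{\left(-149\right) \left(-49\right) + 7} = - \frac{45}{7301 + 7} = - \frac{45}{7308} = \left(-45\right) \frac{1}{7308} = - \frac{5}{812}$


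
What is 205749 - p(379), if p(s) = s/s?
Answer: 205748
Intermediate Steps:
p(s) = 1
205749 - p(379) = 205749 - 1*1 = 205749 - 1 = 205748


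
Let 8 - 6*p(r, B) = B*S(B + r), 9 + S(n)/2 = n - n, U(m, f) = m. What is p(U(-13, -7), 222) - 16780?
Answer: -48338/3 ≈ -16113.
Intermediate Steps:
S(n) = -18 (S(n) = -18 + 2*(n - n) = -18 + 2*0 = -18 + 0 = -18)
p(r, B) = 4/3 + 3*B (p(r, B) = 4/3 - B*(-18)/6 = 4/3 - (-3)*B = 4/3 + 3*B)
p(U(-13, -7), 222) - 16780 = (4/3 + 3*222) - 16780 = (4/3 + 666) - 16780 = 2002/3 - 16780 = -48338/3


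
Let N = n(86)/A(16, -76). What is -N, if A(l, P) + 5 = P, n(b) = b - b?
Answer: 0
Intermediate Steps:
n(b) = 0
A(l, P) = -5 + P
N = 0 (N = 0/(-5 - 76) = 0/(-81) = 0*(-1/81) = 0)
-N = -1*0 = 0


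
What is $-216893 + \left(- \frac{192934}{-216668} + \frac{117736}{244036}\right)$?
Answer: $- \frac{1433512459900199}{6609349006} \approx -2.1689 \cdot 10^{5}$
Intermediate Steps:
$-216893 + \left(- \frac{192934}{-216668} + \frac{117736}{244036}\right) = -216893 + \left(\left(-192934\right) \left(- \frac{1}{216668}\right) + 117736 \cdot \frac{1}{244036}\right) = -216893 + \left(\frac{96467}{108334} + \frac{29434}{61009}\right) = -216893 + \frac{9074058159}{6609349006} = - \frac{1433512459900199}{6609349006}$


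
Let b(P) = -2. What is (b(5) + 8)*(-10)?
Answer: -60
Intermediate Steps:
(b(5) + 8)*(-10) = (-2 + 8)*(-10) = 6*(-10) = -60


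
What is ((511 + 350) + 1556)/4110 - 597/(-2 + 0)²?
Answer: -1222001/8220 ≈ -148.66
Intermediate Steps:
((511 + 350) + 1556)/4110 - 597/(-2 + 0)² = (861 + 1556)*(1/4110) - 597/((-2)²) = 2417*(1/4110) - 597/4 = 2417/4110 - 597*¼ = 2417/4110 - 597/4 = -1222001/8220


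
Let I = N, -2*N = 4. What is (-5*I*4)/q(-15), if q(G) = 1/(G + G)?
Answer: -1200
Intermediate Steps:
N = -2 (N = -1/2*4 = -2)
I = -2
q(G) = 1/(2*G)
(-5*I*4)/q(-15) = (-5*(-2)*4)/(((1/2)/(-15))) = (10*4)/(((1/2)*(-1/15))) = 40/(-1/30) = 40*(-30) = -1200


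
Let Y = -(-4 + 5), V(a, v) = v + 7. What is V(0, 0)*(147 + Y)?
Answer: 1022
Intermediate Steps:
V(a, v) = 7 + v
Y = -1 (Y = -1*1 = -1)
V(0, 0)*(147 + Y) = (7 + 0)*(147 - 1) = 7*146 = 1022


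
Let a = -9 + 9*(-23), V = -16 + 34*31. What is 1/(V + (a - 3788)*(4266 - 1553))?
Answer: -1/10861814 ≈ -9.2066e-8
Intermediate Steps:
V = 1038 (V = -16 + 1054 = 1038)
a = -216 (a = -9 - 207 = -216)
1/(V + (a - 3788)*(4266 - 1553)) = 1/(1038 + (-216 - 3788)*(4266 - 1553)) = 1/(1038 - 4004*2713) = 1/(1038 - 10862852) = 1/(-10861814) = -1/10861814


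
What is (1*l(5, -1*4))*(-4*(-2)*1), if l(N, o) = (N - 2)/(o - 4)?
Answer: -3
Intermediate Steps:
l(N, o) = (-2 + N)/(-4 + o)
(1*l(5, -1*4))*(-4*(-2)*1) = (1*((-2 + 5)/(-4 - 1*4)))*(-4*(-2)*1) = (1*(3/(-4 - 4)))*(8*1) = (1*(3/(-8)))*8 = (1*(-⅛*3))*8 = (1*(-3/8))*8 = -3/8*8 = -3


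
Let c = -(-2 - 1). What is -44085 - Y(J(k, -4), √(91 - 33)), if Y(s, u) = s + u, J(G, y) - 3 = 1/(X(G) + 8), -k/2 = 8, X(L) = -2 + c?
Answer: -396793/9 - √58 ≈ -44096.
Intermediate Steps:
c = 3 (c = -1*(-3) = 3)
X(L) = 1 (X(L) = -2 + 3 = 1)
k = -16 (k = -2*8 = -16)
J(G, y) = 28/9 (J(G, y) = 3 + 1/(1 + 8) = 3 + 1/9 = 3 + ⅑ = 28/9)
-44085 - Y(J(k, -4), √(91 - 33)) = -44085 - (28/9 + √(91 - 33)) = -44085 - (28/9 + √58) = -44085 + (-28/9 - √58) = -396793/9 - √58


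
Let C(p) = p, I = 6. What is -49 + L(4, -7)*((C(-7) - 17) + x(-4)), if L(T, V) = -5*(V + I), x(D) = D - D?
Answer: -169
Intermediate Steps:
x(D) = 0
L(T, V) = -30 - 5*V (L(T, V) = -5*(V + 6) = -5*(6 + V) = -30 - 5*V)
-49 + L(4, -7)*((C(-7) - 17) + x(-4)) = -49 + (-30 - 5*(-7))*((-7 - 17) + 0) = -49 + (-30 + 35)*(-24 + 0) = -49 + 5*(-24) = -49 - 120 = -169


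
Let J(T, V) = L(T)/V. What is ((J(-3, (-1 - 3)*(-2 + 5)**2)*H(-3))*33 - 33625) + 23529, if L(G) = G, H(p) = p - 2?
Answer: -40439/4 ≈ -10110.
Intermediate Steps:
H(p) = -2 + p
J(T, V) = T/V
((J(-3, (-1 - 3)*(-2 + 5)**2)*H(-3))*33 - 33625) + 23529 = (((-3*1/((-1 - 3)*(-2 + 5)**2))*(-2 - 3))*33 - 33625) + 23529 = ((-3/((-4*3**2))*(-5))*33 - 33625) + 23529 = ((-3/((-4*9))*(-5))*33 - 33625) + 23529 = ((-3/(-36)*(-5))*33 - 33625) + 23529 = ((-3*(-1/36)*(-5))*33 - 33625) + 23529 = (((1/12)*(-5))*33 - 33625) + 23529 = (-5/12*33 - 33625) + 23529 = (-55/4 - 33625) + 23529 = -134555/4 + 23529 = -40439/4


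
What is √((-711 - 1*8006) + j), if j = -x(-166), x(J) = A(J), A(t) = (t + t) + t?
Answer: I*√8219 ≈ 90.659*I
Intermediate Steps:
A(t) = 3*t (A(t) = 2*t + t = 3*t)
x(J) = 3*J
j = 498 (j = -3*(-166) = -1*(-498) = 498)
√((-711 - 1*8006) + j) = √((-711 - 1*8006) + 498) = √((-711 - 8006) + 498) = √(-8717 + 498) = √(-8219) = I*√8219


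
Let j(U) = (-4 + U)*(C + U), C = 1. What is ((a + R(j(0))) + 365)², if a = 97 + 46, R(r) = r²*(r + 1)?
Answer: 211600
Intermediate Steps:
j(U) = (1 + U)*(-4 + U) (j(U) = (-4 + U)*(1 + U) = (1 + U)*(-4 + U))
R(r) = r²*(1 + r)
a = 143
((a + R(j(0))) + 365)² = ((143 + (-4 + 0² - 3*0)²*(1 + (-4 + 0² - 3*0))) + 365)² = ((143 + (-4 + 0 + 0)²*(1 + (-4 + 0 + 0))) + 365)² = ((143 + (-4)²*(1 - 4)) + 365)² = ((143 + 16*(-3)) + 365)² = ((143 - 48) + 365)² = (95 + 365)² = 460² = 211600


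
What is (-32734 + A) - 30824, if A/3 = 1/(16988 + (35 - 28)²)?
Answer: -360945881/5679 ≈ -63558.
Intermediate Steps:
A = 1/5679 (A = 3/(16988 + (35 - 28)²) = 3/(16988 + 7²) = 3/(16988 + 49) = 3/17037 = 3*(1/17037) = 1/5679 ≈ 0.00017609)
(-32734 + A) - 30824 = (-32734 + 1/5679) - 30824 = -185896385/5679 - 30824 = -360945881/5679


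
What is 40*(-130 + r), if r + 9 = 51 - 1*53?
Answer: -5640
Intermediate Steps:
r = -11 (r = -9 + (51 - 1*53) = -9 + (51 - 53) = -9 - 2 = -11)
40*(-130 + r) = 40*(-130 - 11) = 40*(-141) = -5640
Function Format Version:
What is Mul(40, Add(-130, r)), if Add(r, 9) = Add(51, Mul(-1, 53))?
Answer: -5640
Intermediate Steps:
r = -11 (r = Add(-9, Add(51, Mul(-1, 53))) = Add(-9, Add(51, -53)) = Add(-9, -2) = -11)
Mul(40, Add(-130, r)) = Mul(40, Add(-130, -11)) = Mul(40, -141) = -5640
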